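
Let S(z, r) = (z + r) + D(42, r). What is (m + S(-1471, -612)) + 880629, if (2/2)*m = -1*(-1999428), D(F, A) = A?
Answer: 2877362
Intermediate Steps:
S(z, r) = z + 2*r (S(z, r) = (z + r) + r = (r + z) + r = z + 2*r)
m = 1999428 (m = -1*(-1999428) = 1999428)
(m + S(-1471, -612)) + 880629 = (1999428 + (-1471 + 2*(-612))) + 880629 = (1999428 + (-1471 - 1224)) + 880629 = (1999428 - 2695) + 880629 = 1996733 + 880629 = 2877362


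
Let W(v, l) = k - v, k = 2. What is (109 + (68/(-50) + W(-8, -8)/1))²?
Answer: 8649481/625 ≈ 13839.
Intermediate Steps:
W(v, l) = 2 - v
(109 + (68/(-50) + W(-8, -8)/1))² = (109 + (68/(-50) + (2 - 1*(-8))/1))² = (109 + (68*(-1/50) + (2 + 8)*1))² = (109 + (-34/25 + 10*1))² = (109 + (-34/25 + 10))² = (109 + 216/25)² = (2941/25)² = 8649481/625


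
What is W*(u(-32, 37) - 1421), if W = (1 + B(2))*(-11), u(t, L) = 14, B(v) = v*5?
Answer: 170247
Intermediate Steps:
B(v) = 5*v
W = -121 (W = (1 + 5*2)*(-11) = (1 + 10)*(-11) = 11*(-11) = -121)
W*(u(-32, 37) - 1421) = -121*(14 - 1421) = -121*(-1407) = 170247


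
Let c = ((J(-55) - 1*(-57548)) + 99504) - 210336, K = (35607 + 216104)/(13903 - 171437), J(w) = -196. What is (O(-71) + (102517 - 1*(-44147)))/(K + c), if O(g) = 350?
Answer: -23159703476/8425170031 ≈ -2.7489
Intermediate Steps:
K = -251711/157534 (K = 251711/(-157534) = 251711*(-1/157534) = -251711/157534 ≈ -1.5978)
c = -53480 (c = ((-196 - 1*(-57548)) + 99504) - 210336 = ((-196 + 57548) + 99504) - 210336 = (57352 + 99504) - 210336 = 156856 - 210336 = -53480)
(O(-71) + (102517 - 1*(-44147)))/(K + c) = (350 + (102517 - 1*(-44147)))/(-251711/157534 - 53480) = (350 + (102517 + 44147))/(-8425170031/157534) = (350 + 146664)*(-157534/8425170031) = 147014*(-157534/8425170031) = -23159703476/8425170031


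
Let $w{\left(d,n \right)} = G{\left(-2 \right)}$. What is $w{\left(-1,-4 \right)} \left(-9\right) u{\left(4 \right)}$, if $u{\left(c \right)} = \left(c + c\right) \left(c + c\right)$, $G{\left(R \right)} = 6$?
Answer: $-3456$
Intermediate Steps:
$w{\left(d,n \right)} = 6$
$u{\left(c \right)} = 4 c^{2}$ ($u{\left(c \right)} = 2 c 2 c = 4 c^{2}$)
$w{\left(-1,-4 \right)} \left(-9\right) u{\left(4 \right)} = 6 \left(-9\right) 4 \cdot 4^{2} = - 54 \cdot 4 \cdot 16 = \left(-54\right) 64 = -3456$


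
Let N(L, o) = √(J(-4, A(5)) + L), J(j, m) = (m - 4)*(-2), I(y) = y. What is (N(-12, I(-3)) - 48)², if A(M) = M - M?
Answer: 2300 - 192*I ≈ 2300.0 - 192.0*I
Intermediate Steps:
A(M) = 0
J(j, m) = 8 - 2*m (J(j, m) = (-4 + m)*(-2) = 8 - 2*m)
N(L, o) = √(8 + L) (N(L, o) = √((8 - 2*0) + L) = √((8 + 0) + L) = √(8 + L))
(N(-12, I(-3)) - 48)² = (√(8 - 12) - 48)² = (√(-4) - 48)² = (2*I - 48)² = (-48 + 2*I)²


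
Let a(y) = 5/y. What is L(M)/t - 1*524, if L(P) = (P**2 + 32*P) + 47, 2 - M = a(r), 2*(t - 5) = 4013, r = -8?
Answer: -67448839/128736 ≈ -523.93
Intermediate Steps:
t = 4023/2 (t = 5 + (1/2)*4013 = 5 + 4013/2 = 4023/2 ≈ 2011.5)
M = 21/8 (M = 2 - 5/(-8) = 2 - 5*(-1)/8 = 2 - 1*(-5/8) = 2 + 5/8 = 21/8 ≈ 2.6250)
L(P) = 47 + P**2 + 32*P
L(M)/t - 1*524 = (47 + (21/8)**2 + 32*(21/8))/(4023/2) - 1*524 = (47 + 441/64 + 84)*(2/4023) - 524 = (8825/64)*(2/4023) - 524 = 8825/128736 - 524 = -67448839/128736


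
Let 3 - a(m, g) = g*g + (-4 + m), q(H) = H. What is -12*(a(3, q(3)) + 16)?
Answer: -132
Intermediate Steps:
a(m, g) = 7 - m - g² (a(m, g) = 3 - (g*g + (-4 + m)) = 3 - (g² + (-4 + m)) = 3 - (-4 + m + g²) = 3 + (4 - m - g²) = 7 - m - g²)
-12*(a(3, q(3)) + 16) = -12*((7 - 1*3 - 1*3²) + 16) = -12*((7 - 3 - 1*9) + 16) = -12*((7 - 3 - 9) + 16) = -12*(-5 + 16) = -12*11 = -132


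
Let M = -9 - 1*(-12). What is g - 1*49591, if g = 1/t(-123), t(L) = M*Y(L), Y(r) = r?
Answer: -18299080/369 ≈ -49591.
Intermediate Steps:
M = 3 (M = -9 + 12 = 3)
t(L) = 3*L
g = -1/369 (g = 1/(3*(-123)) = 1/(-369) = -1/369 ≈ -0.0027100)
g - 1*49591 = -1/369 - 1*49591 = -1/369 - 49591 = -18299080/369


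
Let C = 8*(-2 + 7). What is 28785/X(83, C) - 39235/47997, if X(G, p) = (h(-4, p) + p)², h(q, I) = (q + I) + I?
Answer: 853647485/645847632 ≈ 1.3217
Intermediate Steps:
h(q, I) = q + 2*I (h(q, I) = (I + q) + I = q + 2*I)
C = 40 (C = 8*5 = 40)
X(G, p) = (-4 + 3*p)² (X(G, p) = ((-4 + 2*p) + p)² = (-4 + 3*p)²)
28785/X(83, C) - 39235/47997 = 28785/((-4 + 3*40)²) - 39235/47997 = 28785/((-4 + 120)²) - 39235*1/47997 = 28785/(116²) - 39235/47997 = 28785/13456 - 39235/47997 = 853647485/645847632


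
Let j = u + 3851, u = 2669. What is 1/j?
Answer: 1/6520 ≈ 0.00015337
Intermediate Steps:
j = 6520 (j = 2669 + 3851 = 6520)
1/j = 1/6520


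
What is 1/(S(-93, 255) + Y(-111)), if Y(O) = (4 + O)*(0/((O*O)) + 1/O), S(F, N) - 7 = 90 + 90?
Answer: 111/20864 ≈ 0.0053202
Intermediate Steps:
S(F, N) = 187 (S(F, N) = 7 + (90 + 90) = 7 + 180 = 187)
Y(O) = (4 + O)/O (Y(O) = (4 + O)*(0/(O**2) + 1/O) = (4 + O)*(0/O**2 + 1/O) = (4 + O)*(0 + 1/O) = (4 + O)/O)
1/(S(-93, 255) + Y(-111)) = 1/(187 + (4 - 111)/(-111)) = 1/(187 - 1/111*(-107)) = 1/(187 + 107/111) = 1/(20864/111) = 111/20864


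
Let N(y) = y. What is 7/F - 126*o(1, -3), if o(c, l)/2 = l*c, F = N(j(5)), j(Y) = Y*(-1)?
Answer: 3773/5 ≈ 754.60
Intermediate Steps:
j(Y) = -Y
F = -5 (F = -1*5 = -5)
o(c, l) = 2*c*l (o(c, l) = 2*(l*c) = 2*(c*l) = 2*c*l)
7/F - 126*o(1, -3) = 7/(-5) - 252*(-3) = 7*(-⅕) - 126*(-6) = -7/5 + 756 = 3773/5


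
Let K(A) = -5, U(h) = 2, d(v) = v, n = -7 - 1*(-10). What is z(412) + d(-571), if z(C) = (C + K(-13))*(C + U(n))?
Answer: 167927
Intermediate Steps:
n = 3 (n = -7 + 10 = 3)
z(C) = (-5 + C)*(2 + C) (z(C) = (C - 5)*(C + 2) = (-5 + C)*(2 + C))
z(412) + d(-571) = (-10 + 412**2 - 3*412) - 571 = (-10 + 169744 - 1236) - 571 = 168498 - 571 = 167927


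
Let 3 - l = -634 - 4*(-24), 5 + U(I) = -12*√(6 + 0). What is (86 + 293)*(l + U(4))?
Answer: 203144 - 4548*√6 ≈ 1.9200e+5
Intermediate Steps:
U(I) = -5 - 12*√6 (U(I) = -5 - 12*√(6 + 0) = -5 - 12*√6)
l = 541 (l = 3 - (-634 - 4*(-24)) = 3 - (-634 - 1*(-96)) = 3 - (-634 + 96) = 3 - 1*(-538) = 3 + 538 = 541)
(86 + 293)*(l + U(4)) = (86 + 293)*(541 + (-5 - 12*√6)) = 379*(536 - 12*√6) = 203144 - 4548*√6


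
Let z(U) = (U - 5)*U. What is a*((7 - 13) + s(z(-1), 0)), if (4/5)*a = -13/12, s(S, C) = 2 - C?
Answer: 65/12 ≈ 5.4167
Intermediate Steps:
z(U) = U*(-5 + U) (z(U) = (-5 + U)*U = U*(-5 + U))
a = -65/48 (a = 5*(-13/12)/4 = 5*(-13*1/12)/4 = (5/4)*(-13/12) = -65/48 ≈ -1.3542)
a*((7 - 13) + s(z(-1), 0)) = -65*((7 - 13) + (2 - 1*0))/48 = -65*(-6 + (2 + 0))/48 = -65*(-6 + 2)/48 = -65/48*(-4) = 65/12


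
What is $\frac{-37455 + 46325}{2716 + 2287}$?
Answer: $\frac{8870}{5003} \approx 1.7729$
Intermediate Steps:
$\frac{-37455 + 46325}{2716 + 2287} = \frac{8870}{5003}$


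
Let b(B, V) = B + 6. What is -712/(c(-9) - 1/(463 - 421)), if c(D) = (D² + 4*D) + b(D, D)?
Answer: -29904/1763 ≈ -16.962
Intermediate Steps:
b(B, V) = 6 + B
c(D) = 6 + D² + 5*D (c(D) = (D² + 4*D) + (6 + D) = 6 + D² + 5*D)
-712/(c(-9) - 1/(463 - 421)) = -712/((6 + (-9)² + 5*(-9)) - 1/(463 - 421)) = -712/((6 + 81 - 45) - 1/42) = -712/(42 - 1*1/42) = -712/(42 - 1/42) = -712/1763/42 = -712*42/1763 = -29904/1763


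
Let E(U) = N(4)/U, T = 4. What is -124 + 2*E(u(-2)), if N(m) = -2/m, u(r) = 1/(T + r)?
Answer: -126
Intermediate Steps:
u(r) = 1/(4 + r)
E(U) = -1/(2*U) (E(U) = (-2/4)/U = (-2*1/4)/U = -1/(2*U))
-124 + 2*E(u(-2)) = -124 + 2*(-1/(2*(1/(4 - 2)))) = -124 + 2*(-1/(2*(1/2))) = -124 + 2*(-1/(2*1/2)) = -124 + 2*(-1/2*2) = -124 + 2*(-1) = -124 - 2 = -126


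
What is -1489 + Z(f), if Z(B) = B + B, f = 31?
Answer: -1427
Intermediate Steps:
Z(B) = 2*B
-1489 + Z(f) = -1489 + 2*31 = -1489 + 62 = -1427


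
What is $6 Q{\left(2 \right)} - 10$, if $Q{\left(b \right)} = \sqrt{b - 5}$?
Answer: $-10 + 6 i \sqrt{3} \approx -10.0 + 10.392 i$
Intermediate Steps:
$Q{\left(b \right)} = \sqrt{-5 + b}$
$6 Q{\left(2 \right)} - 10 = 6 \sqrt{-5 + 2} - 10 = 6 \sqrt{-3} - 10 = 6 i \sqrt{3} - 10 = -10 + 6 i \sqrt{3}$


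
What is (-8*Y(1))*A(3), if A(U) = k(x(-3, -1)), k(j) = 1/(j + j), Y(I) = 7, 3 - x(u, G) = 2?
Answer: -28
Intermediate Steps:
x(u, G) = 1 (x(u, G) = 3 - 1*2 = 3 - 2 = 1)
k(j) = 1/(2*j)
A(U) = ½ (A(U) = (½)/1 = (½)*1 = ½)
(-8*Y(1))*A(3) = -8*7*(½) = -56*½ = -28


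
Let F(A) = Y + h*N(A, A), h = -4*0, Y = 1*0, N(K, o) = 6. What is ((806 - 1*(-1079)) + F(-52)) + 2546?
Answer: 4431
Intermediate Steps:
Y = 0
h = 0
F(A) = 0 (F(A) = 0 + 0*6 = 0 + 0 = 0)
((806 - 1*(-1079)) + F(-52)) + 2546 = ((806 - 1*(-1079)) + 0) + 2546 = ((806 + 1079) + 0) + 2546 = (1885 + 0) + 2546 = 1885 + 2546 = 4431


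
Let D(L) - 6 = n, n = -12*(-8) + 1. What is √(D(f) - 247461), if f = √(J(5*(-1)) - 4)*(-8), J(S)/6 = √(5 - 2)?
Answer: I*√247358 ≈ 497.35*I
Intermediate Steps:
J(S) = 6*√3 (J(S) = 6*√(5 - 2) = 6*√3)
n = 97 (n = 96 + 1 = 97)
f = -8*√(-4 + 6*√3) (f = √(6*√3 - 4)*(-8) = √(-4 + 6*√3)*(-8) = -8*√(-4 + 6*√3) ≈ -20.226)
D(L) = 103 (D(L) = 6 + 97 = 103)
√(D(f) - 247461) = √(103 - 247461) = √(-247358) = I*√247358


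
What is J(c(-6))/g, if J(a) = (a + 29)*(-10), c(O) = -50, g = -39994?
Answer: -105/19997 ≈ -0.0052508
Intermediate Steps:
J(a) = -290 - 10*a (J(a) = (29 + a)*(-10) = -290 - 10*a)
J(c(-6))/g = (-290 - 10*(-50))/(-39994) = (-290 + 500)*(-1/39994) = 210*(-1/39994) = -105/19997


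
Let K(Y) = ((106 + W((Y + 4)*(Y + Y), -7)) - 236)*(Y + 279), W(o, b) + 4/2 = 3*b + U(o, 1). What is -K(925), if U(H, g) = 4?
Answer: 179396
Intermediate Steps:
W(o, b) = 2 + 3*b (W(o, b) = -2 + (3*b + 4) = -2 + (4 + 3*b) = 2 + 3*b)
K(Y) = -41571 - 149*Y (K(Y) = ((106 + (2 + 3*(-7))) - 236)*(Y + 279) = ((106 + (2 - 21)) - 236)*(279 + Y) = ((106 - 19) - 236)*(279 + Y) = (87 - 236)*(279 + Y) = -149*(279 + Y) = -41571 - 149*Y)
-K(925) = -(-41571 - 149*925) = -(-41571 - 137825) = -1*(-179396) = 179396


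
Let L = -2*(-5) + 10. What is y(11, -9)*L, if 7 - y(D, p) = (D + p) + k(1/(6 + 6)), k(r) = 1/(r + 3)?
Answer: 3460/37 ≈ 93.514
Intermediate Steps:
k(r) = 1/(3 + r)
y(D, p) = 247/37 - D - p (y(D, p) = 7 - ((D + p) + 1/(3 + 1/(6 + 6))) = 7 - ((D + p) + 1/(3 + 1/12)) = 7 - ((D + p) + 1/(37/12)) = 7 - ((D + p) + 12/37) = 7 - (12/37 + D + p) = 7 + (-12/37 - D - p) = 247/37 - D - p)
L = 20 (L = 10 + 10 = 20)
y(11, -9)*L = (247/37 - 1*11 - 1*(-9))*20 = (247/37 - 11 + 9)*20 = (173/37)*20 = 3460/37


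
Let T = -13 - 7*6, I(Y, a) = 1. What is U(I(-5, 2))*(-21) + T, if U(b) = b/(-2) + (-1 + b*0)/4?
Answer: -157/4 ≈ -39.250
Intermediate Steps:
T = -55 (T = -13 - 1*42 = -13 - 42 = -55)
U(b) = -¼ - b/2 (U(b) = b*(-½) + (-1 + 0)*(¼) = -b/2 - 1*¼ = -b/2 - ¼ = -¼ - b/2)
U(I(-5, 2))*(-21) + T = (-¼ - ½*1)*(-21) - 55 = (-¼ - ½)*(-21) - 55 = -¾*(-21) - 55 = 63/4 - 55 = -157/4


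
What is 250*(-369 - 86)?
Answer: -113750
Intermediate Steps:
250*(-369 - 86) = 250*(-455) = -113750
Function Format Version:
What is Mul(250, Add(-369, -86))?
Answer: -113750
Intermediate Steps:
Mul(250, Add(-369, -86)) = Mul(250, -455) = -113750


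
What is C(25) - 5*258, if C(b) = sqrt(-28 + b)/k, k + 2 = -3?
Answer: -1290 - I*sqrt(3)/5 ≈ -1290.0 - 0.34641*I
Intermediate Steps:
k = -5 (k = -2 - 3 = -5)
C(b) = -sqrt(-28 + b)/5 (C(b) = sqrt(-28 + b)/(-5) = sqrt(-28 + b)*(-1/5) = -sqrt(-28 + b)/5)
C(25) - 5*258 = -sqrt(-28 + 25)/5 - 5*258 = -I*sqrt(3)/5 - 1290 = -1290 - I*sqrt(3)/5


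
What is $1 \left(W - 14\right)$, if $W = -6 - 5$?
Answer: $-25$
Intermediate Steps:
$W = -11$
$1 \left(W - 14\right) = 1 \left(-11 - 14\right) = 1 \left(-25\right) = -25$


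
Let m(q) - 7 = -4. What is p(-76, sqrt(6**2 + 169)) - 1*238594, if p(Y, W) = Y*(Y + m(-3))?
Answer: -233046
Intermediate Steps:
m(q) = 3 (m(q) = 7 - 4 = 3)
p(Y, W) = Y*(3 + Y) (p(Y, W) = Y*(Y + 3) = Y*(3 + Y))
p(-76, sqrt(6**2 + 169)) - 1*238594 = -76*(3 - 76) - 1*238594 = -76*(-73) - 238594 = 5548 - 238594 = -233046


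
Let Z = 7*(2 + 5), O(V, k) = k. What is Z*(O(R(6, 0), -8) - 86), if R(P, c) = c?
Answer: -4606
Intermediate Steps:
Z = 49 (Z = 7*7 = 49)
Z*(O(R(6, 0), -8) - 86) = 49*(-8 - 86) = 49*(-94) = -4606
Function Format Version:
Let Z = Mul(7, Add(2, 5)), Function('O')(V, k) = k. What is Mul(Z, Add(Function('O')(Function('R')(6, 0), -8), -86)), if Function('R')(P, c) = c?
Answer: -4606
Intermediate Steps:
Z = 49 (Z = Mul(7, 7) = 49)
Mul(Z, Add(Function('O')(Function('R')(6, 0), -8), -86)) = Mul(49, Add(-8, -86)) = Mul(49, -94) = -4606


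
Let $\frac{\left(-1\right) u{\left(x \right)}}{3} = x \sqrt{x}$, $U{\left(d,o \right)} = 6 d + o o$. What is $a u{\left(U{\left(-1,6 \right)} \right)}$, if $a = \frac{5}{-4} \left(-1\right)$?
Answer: $- \frac{225 \sqrt{30}}{2} \approx -616.19$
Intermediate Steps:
$U{\left(d,o \right)} = o^{2} + 6 d$ ($U{\left(d,o \right)} = 6 d + o^{2} = o^{2} + 6 d$)
$u{\left(x \right)} = - 3 x^{\frac{3}{2}}$ ($u{\left(x \right)} = - 3 x \sqrt{x} = - 3 x^{\frac{3}{2}}$)
$a = \frac{5}{4}$ ($a = 5 \left(- \frac{1}{4}\right) \left(-1\right) = \left(- \frac{5}{4}\right) \left(-1\right) = \frac{5}{4} \approx 1.25$)
$a u{\left(U{\left(-1,6 \right)} \right)} = \frac{5 \left(- 3 \left(6^{2} + 6 \left(-1\right)\right)^{\frac{3}{2}}\right)}{4} = \frac{5 \left(- 3 \left(36 - 6\right)^{\frac{3}{2}}\right)}{4} = \frac{5 \left(- 3 \cdot 30^{\frac{3}{2}}\right)}{4} = \frac{5 \left(- 3 \cdot 30 \sqrt{30}\right)}{4} = \frac{5 \left(- 90 \sqrt{30}\right)}{4} = - \frac{225 \sqrt{30}}{2}$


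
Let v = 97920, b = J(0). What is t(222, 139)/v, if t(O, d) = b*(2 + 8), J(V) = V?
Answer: 0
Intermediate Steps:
b = 0
t(O, d) = 0 (t(O, d) = 0*(2 + 8) = 0*10 = 0)
t(222, 139)/v = 0/97920 = 0*(1/97920) = 0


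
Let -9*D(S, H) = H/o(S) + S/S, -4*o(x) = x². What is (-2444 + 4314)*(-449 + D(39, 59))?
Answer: -11496098020/13689 ≈ -8.3981e+5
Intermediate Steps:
o(x) = -x²/4
D(S, H) = -⅑ + 4*H/(9*S²) (D(S, H) = -(H/((-S²/4)) + S/S)/9 = -(H*(-4/S²) + 1)/9 = -(-4*H/S² + 1)/9 = -(1 - 4*H/S²)/9 = -⅑ + 4*H/(9*S²))
(-2444 + 4314)*(-449 + D(39, 59)) = (-2444 + 4314)*(-449 + (⅑)*(-1*39² + 4*59)/39²) = 1870*(-449 + (⅑)*(1/1521)*(-1*1521 + 236)) = 1870*(-449 + (⅑)*(1/1521)*(-1521 + 236)) = 1870*(-449 + (⅑)*(1/1521)*(-1285)) = 1870*(-449 - 1285/13689) = 1870*(-6147646/13689) = -11496098020/13689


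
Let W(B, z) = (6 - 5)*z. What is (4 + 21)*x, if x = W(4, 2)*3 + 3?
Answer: 225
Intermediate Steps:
W(B, z) = z (W(B, z) = 1*z = z)
x = 9 (x = 2*3 + 3 = 6 + 3 = 9)
(4 + 21)*x = (4 + 21)*9 = 25*9 = 225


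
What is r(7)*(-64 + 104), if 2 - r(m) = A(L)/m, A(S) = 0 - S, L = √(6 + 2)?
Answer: 80 + 80*√2/7 ≈ 96.162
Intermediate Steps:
L = 2*√2 (L = √8 = 2*√2 ≈ 2.8284)
A(S) = -S
r(m) = 2 + 2*√2/m (r(m) = 2 - (-2*√2)/m = 2 - (-2)*√2/m = 2 + 2*√2/m)
r(7)*(-64 + 104) = (2 + 2*√2/7)*(-64 + 104) = (2 + 2*√2*(⅐))*40 = (2 + 2*√2/7)*40 = 80 + 80*√2/7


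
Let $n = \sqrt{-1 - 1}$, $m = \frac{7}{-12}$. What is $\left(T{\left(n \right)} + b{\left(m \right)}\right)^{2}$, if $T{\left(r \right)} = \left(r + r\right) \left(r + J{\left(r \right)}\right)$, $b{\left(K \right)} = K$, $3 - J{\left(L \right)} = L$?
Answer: $\frac{\left(7 - 72 i \sqrt{2}\right)^{2}}{144} \approx -71.66 - 9.8995 i$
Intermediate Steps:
$J{\left(L \right)} = 3 - L$
$m = - \frac{7}{12}$ ($m = 7 \left(- \frac{1}{12}\right) = - \frac{7}{12} \approx -0.58333$)
$n = i \sqrt{2}$ ($n = \sqrt{-1 - 1} = \sqrt{-2} = i \sqrt{2} \approx 1.4142 i$)
$T{\left(r \right)} = 6 r$ ($T{\left(r \right)} = \left(r + r\right) \left(r - \left(-3 + r\right)\right) = 2 r 3 = 6 r$)
$\left(T{\left(n \right)} + b{\left(m \right)}\right)^{2} = \left(6 i \sqrt{2} - \frac{7}{12}\right)^{2} = \left(- \frac{7}{12} + 6 i \sqrt{2}\right)^{2}$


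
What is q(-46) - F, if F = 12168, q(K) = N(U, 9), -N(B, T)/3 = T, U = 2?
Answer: -12195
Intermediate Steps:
N(B, T) = -3*T
q(K) = -27 (q(K) = -3*9 = -27)
q(-46) - F = -27 - 1*12168 = -27 - 12168 = -12195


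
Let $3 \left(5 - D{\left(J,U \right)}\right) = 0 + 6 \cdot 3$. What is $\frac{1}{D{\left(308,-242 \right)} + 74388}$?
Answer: $\frac{1}{74387} \approx 1.3443 \cdot 10^{-5}$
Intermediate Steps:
$D{\left(J,U \right)} = -1$ ($D{\left(J,U \right)} = 5 - \frac{0 + 6 \cdot 3}{3} = 5 - \frac{0 + 18}{3} = 5 - 6 = -1$)
$\frac{1}{D{\left(308,-242 \right)} + 74388} = \frac{1}{-1 + 74388} = \frac{1}{74387}$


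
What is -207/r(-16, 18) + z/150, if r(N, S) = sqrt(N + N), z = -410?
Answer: -41/15 + 207*I*sqrt(2)/8 ≈ -2.7333 + 36.593*I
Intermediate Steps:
r(N, S) = sqrt(2)*sqrt(N) (r(N, S) = sqrt(2*N) = sqrt(2)*sqrt(N))
-207/r(-16, 18) + z/150 = -207*(-I*sqrt(2)/8) - 410/150 = -207*(-I*sqrt(2)/8) - 410*1/150 = -207*(-I*sqrt(2)/8) - 41/15 = -(-207)*I*sqrt(2)/8 - 41/15 = 207*I*sqrt(2)/8 - 41/15 = -41/15 + 207*I*sqrt(2)/8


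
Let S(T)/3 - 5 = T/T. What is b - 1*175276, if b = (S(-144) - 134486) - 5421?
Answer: -315165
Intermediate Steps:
S(T) = 18 (S(T) = 15 + 3*(T/T) = 15 + 3*1 = 15 + 3 = 18)
b = -139889 (b = (18 - 134486) - 5421 = -134468 - 5421 = -139889)
b - 1*175276 = -139889 - 1*175276 = -139889 - 175276 = -315165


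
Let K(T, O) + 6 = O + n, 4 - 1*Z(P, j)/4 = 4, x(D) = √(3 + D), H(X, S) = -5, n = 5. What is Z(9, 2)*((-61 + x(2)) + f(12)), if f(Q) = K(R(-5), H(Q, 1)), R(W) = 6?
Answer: 0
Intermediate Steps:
Z(P, j) = 0 (Z(P, j) = 16 - 4*4 = 16 - 16 = 0)
K(T, O) = -1 + O (K(T, O) = -6 + (O + 5) = -6 + (5 + O) = -1 + O)
f(Q) = -6 (f(Q) = -1 - 5 = -6)
Z(9, 2)*((-61 + x(2)) + f(12)) = 0*((-61 + √(3 + 2)) - 6) = 0*((-61 + √5) - 6) = 0*(-67 + √5) = 0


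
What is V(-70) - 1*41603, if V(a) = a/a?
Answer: -41602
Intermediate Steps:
V(a) = 1
V(-70) - 1*41603 = 1 - 1*41603 = 1 - 41603 = -41602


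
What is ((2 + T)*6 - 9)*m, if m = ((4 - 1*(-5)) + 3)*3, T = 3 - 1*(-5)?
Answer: 1836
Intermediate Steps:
T = 8 (T = 3 + 5 = 8)
m = 36 (m = ((4 + 5) + 3)*3 = (9 + 3)*3 = 12*3 = 36)
((2 + T)*6 - 9)*m = ((2 + 8)*6 - 9)*36 = (10*6 - 9)*36 = (60 - 9)*36 = 51*36 = 1836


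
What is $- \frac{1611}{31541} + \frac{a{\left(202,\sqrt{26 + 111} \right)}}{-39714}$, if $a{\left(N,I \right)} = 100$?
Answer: $- \frac{33566677}{626309637} \approx -0.053594$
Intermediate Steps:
$- \frac{1611}{31541} + \frac{a{\left(202,\sqrt{26 + 111} \right)}}{-39714} = - \frac{1611}{31541} + \frac{100}{-39714} = \left(-1611\right) \frac{1}{31541} + 100 \left(- \frac{1}{39714}\right) = - \frac{1611}{31541} - \frac{50}{19857} = - \frac{33566677}{626309637}$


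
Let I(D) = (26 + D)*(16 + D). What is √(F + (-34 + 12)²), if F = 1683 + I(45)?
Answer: 57*√2 ≈ 80.610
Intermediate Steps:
I(D) = (16 + D)*(26 + D)
F = 6014 (F = 1683 + (416 + 45² + 42*45) = 1683 + (416 + 2025 + 1890) = 1683 + 4331 = 6014)
√(F + (-34 + 12)²) = √(6014 + (-34 + 12)²) = √(6014 + (-22)²) = √(6014 + 484) = √6498 = 57*√2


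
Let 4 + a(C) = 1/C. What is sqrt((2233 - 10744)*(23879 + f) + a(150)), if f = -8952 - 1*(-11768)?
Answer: I*sqrt(204481034094)/30 ≈ 15073.0*I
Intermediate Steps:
f = 2816 (f = -8952 + 11768 = 2816)
a(C) = -4 + 1/C
sqrt((2233 - 10744)*(23879 + f) + a(150)) = sqrt((2233 - 10744)*(23879 + 2816) + (-4 + 1/150)) = sqrt(-8511*26695 + (-4 + 1/150)) = sqrt(-227201145 - 599/150) = sqrt(-34080172349/150) = I*sqrt(204481034094)/30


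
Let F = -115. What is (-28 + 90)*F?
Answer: -7130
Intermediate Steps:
(-28 + 90)*F = (-28 + 90)*(-115) = 62*(-115) = -7130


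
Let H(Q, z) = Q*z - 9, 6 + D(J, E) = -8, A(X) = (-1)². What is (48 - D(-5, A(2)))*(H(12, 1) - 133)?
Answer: -8060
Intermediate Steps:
A(X) = 1
D(J, E) = -14 (D(J, E) = -6 - 8 = -14)
H(Q, z) = -9 + Q*z
(48 - D(-5, A(2)))*(H(12, 1) - 133) = (48 - 1*(-14))*((-9 + 12*1) - 133) = (48 + 14)*((-9 + 12) - 133) = 62*(3 - 133) = 62*(-130) = -8060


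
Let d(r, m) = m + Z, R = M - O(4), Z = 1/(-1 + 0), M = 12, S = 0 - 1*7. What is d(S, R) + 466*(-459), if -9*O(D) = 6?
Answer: -641647/3 ≈ -2.1388e+5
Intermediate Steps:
O(D) = -2/3 (O(D) = -1/9*6 = -2/3)
S = -7 (S = 0 - 7 = -7)
Z = -1 (Z = 1/(-1) = -1)
R = 38/3 (R = 12 - 1*(-2/3) = 12 + 2/3 = 38/3 ≈ 12.667)
d(r, m) = -1 + m (d(r, m) = m - 1 = -1 + m)
d(S, R) + 466*(-459) = (-1 + 38/3) + 466*(-459) = 35/3 - 213894 = -641647/3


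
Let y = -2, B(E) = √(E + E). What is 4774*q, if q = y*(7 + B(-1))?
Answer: -66836 - 9548*I*√2 ≈ -66836.0 - 13503.0*I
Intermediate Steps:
B(E) = √2*√E (B(E) = √(2*E) = √2*√E)
q = -14 - 2*I*√2 (q = -2*(7 + √2*√(-1)) = -2*(7 + √2*I) = -2*(7 + I*√2) = -14 - 2*I*√2 ≈ -14.0 - 2.8284*I)
4774*q = 4774*(-14 - 2*I*√2) = -66836 - 9548*I*√2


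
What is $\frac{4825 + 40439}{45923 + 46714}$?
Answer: $\frac{15088}{30879} \approx 0.48862$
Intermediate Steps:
$\frac{4825 + 40439}{45923 + 46714} = \frac{45264}{92637} = 45264 \cdot \frac{1}{92637} = \frac{15088}{30879}$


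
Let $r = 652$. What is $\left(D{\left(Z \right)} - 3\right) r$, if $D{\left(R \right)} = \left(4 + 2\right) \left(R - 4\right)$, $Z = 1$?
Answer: $-13692$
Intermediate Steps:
$D{\left(R \right)} = -24 + 6 R$ ($D{\left(R \right)} = 6 \left(-4 + R\right) = -24 + 6 R$)
$\left(D{\left(Z \right)} - 3\right) r = \left(\left(-24 + 6 \cdot 1\right) - 3\right) 652 = \left(\left(-24 + 6\right) - 3\right) 652 = \left(-18 - 3\right) 652 = \left(-21\right) 652 = -13692$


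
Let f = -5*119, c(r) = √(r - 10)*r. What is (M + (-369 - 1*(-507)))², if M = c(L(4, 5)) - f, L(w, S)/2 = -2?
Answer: 537065 - 5864*I*√14 ≈ 5.3707e+5 - 21941.0*I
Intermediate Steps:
L(w, S) = -4 (L(w, S) = 2*(-2) = -4)
c(r) = r*√(-10 + r) (c(r) = √(-10 + r)*r = r*√(-10 + r))
f = -595
M = 595 - 4*I*√14 (M = -4*√(-10 - 4) - 1*(-595) = -4*I*√14 + 595 = 595 - 4*I*√14 ≈ 595.0 - 14.967*I)
(M + (-369 - 1*(-507)))² = ((595 - 4*I*√14) + (-369 - 1*(-507)))² = ((595 - 4*I*√14) + (-369 + 507))² = ((595 - 4*I*√14) + 138)² = (733 - 4*I*√14)²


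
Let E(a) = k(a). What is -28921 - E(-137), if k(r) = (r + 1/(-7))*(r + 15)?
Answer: -319567/7 ≈ -45652.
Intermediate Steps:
k(r) = (15 + r)*(-1/7 + r) (k(r) = (r - 1/7)*(15 + r) = (-1/7 + r)*(15 + r) = (15 + r)*(-1/7 + r))
E(a) = -15/7 + a**2 + 104*a/7
-28921 - E(-137) = -28921 - (-15/7 + (-137)**2 + (104/7)*(-137)) = -28921 - (-15/7 + 18769 - 14248/7) = -28921 - 1*117120/7 = -28921 - 117120/7 = -319567/7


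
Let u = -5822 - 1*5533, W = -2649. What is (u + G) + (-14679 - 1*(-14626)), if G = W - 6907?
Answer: -20964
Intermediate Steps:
u = -11355 (u = -5822 - 5533 = -11355)
G = -9556 (G = -2649 - 6907 = -9556)
(u + G) + (-14679 - 1*(-14626)) = (-11355 - 9556) + (-14679 - 1*(-14626)) = -20911 + (-14679 + 14626) = -20911 - 53 = -20964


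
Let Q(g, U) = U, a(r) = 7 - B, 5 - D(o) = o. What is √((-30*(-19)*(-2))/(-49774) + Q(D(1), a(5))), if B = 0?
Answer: √4349724973/24887 ≈ 2.6501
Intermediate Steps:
D(o) = 5 - o
a(r) = 7 (a(r) = 7 - 1*0 = 7 + 0 = 7)
√((-30*(-19)*(-2))/(-49774) + Q(D(1), a(5))) = √((-30*(-19)*(-2))/(-49774) + 7) = √((570*(-2))*(-1/49774) + 7) = √(-1140*(-1/49774) + 7) = √(570/24887 + 7) = √(174779/24887) = √4349724973/24887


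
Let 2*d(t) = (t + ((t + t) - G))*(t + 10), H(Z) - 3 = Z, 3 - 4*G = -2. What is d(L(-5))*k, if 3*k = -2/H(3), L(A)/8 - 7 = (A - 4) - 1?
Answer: -2051/36 ≈ -56.972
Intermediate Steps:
L(A) = 16 + 8*A (L(A) = 56 + 8*((A - 4) - 1) = 56 + 8*((-4 + A) - 1) = 56 + 8*(-5 + A) = 56 + (-40 + 8*A) = 16 + 8*A)
G = 5/4 (G = 3/4 - 1/4*(-2) = 3/4 + 1/2 = 5/4 ≈ 1.2500)
H(Z) = 3 + Z
d(t) = (10 + t)*(-5/4 + 3*t)/2 (d(t) = ((t + ((t + t) - 1*5/4))*(t + 10))/2 = ((t + (2*t - 5/4))*(10 + t))/2 = ((t + (-5/4 + 2*t))*(10 + t))/2 = ((-5/4 + 3*t)*(10 + t))/2 = ((10 + t)*(-5/4 + 3*t))/2 = (10 + t)*(-5/4 + 3*t)/2)
k = -1/9 (k = (-2/(3 + 3))/3 = (-2/6)/3 = (-2*1/6)/3 = (1/3)*(-1/3) = -1/9 ≈ -0.11111)
d(L(-5))*k = (-25/4 + 3*(16 + 8*(-5))**2/2 + 115*(16 + 8*(-5))/8)*(-1/9) = (-25/4 + 3*(16 - 40)**2/2 + 115*(16 - 40)/8)*(-1/9) = (-25/4 + (3/2)*(-24)**2 + (115/8)*(-24))*(-1/9) = (-25/4 + (3/2)*576 - 345)*(-1/9) = (-25/4 + 864 - 345)*(-1/9) = (2051/4)*(-1/9) = -2051/36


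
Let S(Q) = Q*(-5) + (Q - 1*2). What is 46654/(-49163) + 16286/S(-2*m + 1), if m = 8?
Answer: 398981343/1425727 ≈ 279.84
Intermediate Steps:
S(Q) = -2 - 4*Q (S(Q) = -5*Q + (Q - 2) = -5*Q + (-2 + Q) = -2 - 4*Q)
46654/(-49163) + 16286/S(-2*m + 1) = 46654/(-49163) + 16286/(-2 - 4*(-2*8 + 1)) = 46654*(-1/49163) + 16286/(-2 - 4*(-16 + 1)) = -46654/49163 + 16286/(-2 - 4*(-15)) = -46654/49163 + 16286/(-2 + 60) = -46654/49163 + 16286/58 = -46654/49163 + 16286*(1/58) = -46654/49163 + 8143/29 = 398981343/1425727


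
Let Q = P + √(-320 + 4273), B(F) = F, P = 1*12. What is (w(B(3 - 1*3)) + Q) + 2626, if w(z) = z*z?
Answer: 2638 + √3953 ≈ 2700.9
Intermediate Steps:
P = 12
w(z) = z²
Q = 12 + √3953 (Q = 12 + √(-320 + 4273) = 12 + √3953 ≈ 74.873)
(w(B(3 - 1*3)) + Q) + 2626 = ((3 - 1*3)² + (12 + √3953)) + 2626 = ((3 - 3)² + (12 + √3953)) + 2626 = (0² + (12 + √3953)) + 2626 = (0 + (12 + √3953)) + 2626 = (12 + √3953) + 2626 = 2638 + √3953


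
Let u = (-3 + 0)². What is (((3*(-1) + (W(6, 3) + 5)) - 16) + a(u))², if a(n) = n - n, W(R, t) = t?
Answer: 121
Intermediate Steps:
u = 9 (u = (-3)² = 9)
a(n) = 0
(((3*(-1) + (W(6, 3) + 5)) - 16) + a(u))² = (((3*(-1) + (3 + 5)) - 16) + 0)² = (((-3 + 8) - 16) + 0)² = ((5 - 16) + 0)² = (-11 + 0)² = (-11)² = 121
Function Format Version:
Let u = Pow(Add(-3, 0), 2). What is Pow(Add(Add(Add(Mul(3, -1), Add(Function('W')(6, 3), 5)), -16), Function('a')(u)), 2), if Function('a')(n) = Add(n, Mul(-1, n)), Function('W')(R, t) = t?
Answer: 121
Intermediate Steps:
u = 9 (u = Pow(-3, 2) = 9)
Function('a')(n) = 0
Pow(Add(Add(Add(Mul(3, -1), Add(Function('W')(6, 3), 5)), -16), Function('a')(u)), 2) = Pow(Add(Add(Add(Mul(3, -1), Add(3, 5)), -16), 0), 2) = Pow(Add(Add(Add(-3, 8), -16), 0), 2) = Pow(Add(Add(5, -16), 0), 2) = Pow(Add(-11, 0), 2) = Pow(-11, 2) = 121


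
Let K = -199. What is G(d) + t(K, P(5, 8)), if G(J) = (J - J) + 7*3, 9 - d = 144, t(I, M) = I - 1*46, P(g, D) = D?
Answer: -224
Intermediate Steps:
t(I, M) = -46 + I (t(I, M) = I - 46 = -46 + I)
d = -135 (d = 9 - 1*144 = 9 - 144 = -135)
G(J) = 21 (G(J) = 0 + 21 = 21)
G(d) + t(K, P(5, 8)) = 21 + (-46 - 199) = 21 - 245 = -224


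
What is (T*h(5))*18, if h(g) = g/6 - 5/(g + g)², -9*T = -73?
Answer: 3431/30 ≈ 114.37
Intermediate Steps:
T = 73/9 (T = -⅑*(-73) = 73/9 ≈ 8.1111)
h(g) = -5/(4*g²) + g/6 (h(g) = g*(⅙) - 5*1/(4*g²) = g/6 - 5*1/(4*g²) = g/6 - 5/(4*g²) = -5/(4*g²) + g/6)
(T*h(5))*18 = (73*(-5/4/5² + (⅙)*5)/9)*18 = (73*(-5/4*1/25 + ⅚)/9)*18 = (73*(-1/20 + ⅚)/9)*18 = ((73/9)*(47/60))*18 = (3431/540)*18 = 3431/30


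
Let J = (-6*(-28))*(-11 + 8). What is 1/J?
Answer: -1/504 ≈ -0.0019841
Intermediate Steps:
J = -504 (J = 168*(-3) = -504)
1/J = 1/(-504) = -1/504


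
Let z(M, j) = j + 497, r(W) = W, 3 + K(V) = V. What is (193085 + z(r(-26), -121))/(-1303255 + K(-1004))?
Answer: -64487/434754 ≈ -0.14833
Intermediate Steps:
K(V) = -3 + V
z(M, j) = 497 + j
(193085 + z(r(-26), -121))/(-1303255 + K(-1004)) = (193085 + (497 - 121))/(-1303255 + (-3 - 1004)) = (193085 + 376)/(-1303255 - 1007) = 193461/(-1304262) = 193461*(-1/1304262) = -64487/434754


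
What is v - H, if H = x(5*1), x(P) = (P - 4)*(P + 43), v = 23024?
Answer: 22976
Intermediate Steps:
x(P) = (-4 + P)*(43 + P)
H = 48 (H = -172 + (5*1)**2 + 39*(5*1) = -172 + 5**2 + 39*5 = -172 + 25 + 195 = 48)
v - H = 23024 - 1*48 = 23024 - 48 = 22976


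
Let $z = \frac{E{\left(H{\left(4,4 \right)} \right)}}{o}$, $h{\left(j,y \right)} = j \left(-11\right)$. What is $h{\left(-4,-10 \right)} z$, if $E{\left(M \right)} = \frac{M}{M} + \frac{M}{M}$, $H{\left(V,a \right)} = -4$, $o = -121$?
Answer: $- \frac{8}{11} \approx -0.72727$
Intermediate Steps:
$h{\left(j,y \right)} = - 11 j$
$E{\left(M \right)} = 2$ ($E{\left(M \right)} = 1 + 1 = 2$)
$z = - \frac{2}{121}$ ($z = \frac{2}{-121} = 2 \left(- \frac{1}{121}\right) = - \frac{2}{121} \approx -0.016529$)
$h{\left(-4,-10 \right)} z = \left(-11\right) \left(-4\right) \left(- \frac{2}{121}\right) = 44 \left(- \frac{2}{121}\right) = - \frac{8}{11}$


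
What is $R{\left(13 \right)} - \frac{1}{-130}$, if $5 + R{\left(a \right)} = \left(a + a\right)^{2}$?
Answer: $\frac{87231}{130} \approx 671.01$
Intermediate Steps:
$R{\left(a \right)} = -5 + 4 a^{2}$ ($R{\left(a \right)} = -5 + \left(a + a\right)^{2} = -5 + \left(2 a\right)^{2} = -5 + 4 a^{2}$)
$R{\left(13 \right)} - \frac{1}{-130} = \left(-5 + 4 \cdot 13^{2}\right) - \frac{1}{-130} = \left(-5 + 4 \cdot 169\right) - - \frac{1}{130} = \left(-5 + 676\right) + \frac{1}{130} = 671 + \frac{1}{130} = \frac{87231}{130}$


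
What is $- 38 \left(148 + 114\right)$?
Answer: $-9956$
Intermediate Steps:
$- 38 \left(148 + 114\right) = \left(-38\right) 262 = -9956$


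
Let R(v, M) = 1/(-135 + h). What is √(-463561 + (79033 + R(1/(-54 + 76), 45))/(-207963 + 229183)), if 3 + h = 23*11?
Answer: 2*I*√1725320803272257/122015 ≈ 680.85*I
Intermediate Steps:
h = 250 (h = -3 + 23*11 = -3 + 253 = 250)
R(v, M) = 1/115 (R(v, M) = 1/(-135 + 250) = 1/115)
√(-463561 + (79033 + R(1/(-54 + 76), 45))/(-207963 + 229183)) = √(-463561 + (79033 + 1/115)/(-207963 + 229183)) = √(-463561 + (9088796/115)/21220) = √(-463561 + (9088796/115)*(1/21220)) = √(-463561 + 2272199/610075) = √(-282804704876/610075) = 2*I*√1725320803272257/122015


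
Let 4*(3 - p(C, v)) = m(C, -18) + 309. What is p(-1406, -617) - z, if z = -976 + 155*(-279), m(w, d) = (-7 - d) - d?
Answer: 88279/2 ≈ 44140.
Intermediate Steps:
m(w, d) = -7 - 2*d
p(C, v) = -163/2 (p(C, v) = 3 - ((-7 - 2*(-18)) + 309)/4 = 3 - ((-7 + 36) + 309)/4 = 3 - (29 + 309)/4 = 3 - ¼*338 = 3 - 169/2 = -163/2)
z = -44221 (z = -976 - 43245 = -44221)
p(-1406, -617) - z = -163/2 - 1*(-44221) = -163/2 + 44221 = 88279/2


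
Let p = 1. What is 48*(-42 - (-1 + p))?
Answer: -2016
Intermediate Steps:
48*(-42 - (-1 + p)) = 48*(-42 - (-1 + 1)) = 48*(-42 - 1*0) = 48*(-42 + 0) = 48*(-42) = -2016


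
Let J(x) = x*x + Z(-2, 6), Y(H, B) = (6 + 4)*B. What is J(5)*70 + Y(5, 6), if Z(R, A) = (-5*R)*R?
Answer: 410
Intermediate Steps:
Z(R, A) = -5*R**2
Y(H, B) = 10*B
J(x) = -20 + x**2 (J(x) = x*x - 5*(-2)**2 = x**2 - 5*4 = x**2 - 20 = -20 + x**2)
J(5)*70 + Y(5, 6) = (-20 + 5**2)*70 + 10*6 = (-20 + 25)*70 + 60 = 5*70 + 60 = 350 + 60 = 410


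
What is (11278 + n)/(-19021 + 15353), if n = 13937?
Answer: -25215/3668 ≈ -6.8743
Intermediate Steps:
(11278 + n)/(-19021 + 15353) = (11278 + 13937)/(-19021 + 15353) = 25215/(-3668) = 25215*(-1/3668) = -25215/3668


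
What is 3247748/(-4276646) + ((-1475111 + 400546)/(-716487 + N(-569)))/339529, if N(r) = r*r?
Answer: -216528091629518701/285127979046187442 ≈ -0.75941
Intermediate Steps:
N(r) = r²
3247748/(-4276646) + ((-1475111 + 400546)/(-716487 + N(-569)))/339529 = 3247748/(-4276646) + ((-1475111 + 400546)/(-716487 + (-569)²))/339529 = 3247748*(-1/4276646) - 1074565/(-716487 + 323761)*(1/339529) = -1623874/2138323 - 1074565/(-392726)*(1/339529) = -1623874/2138323 - 1074565*(-1/392726)*(1/339529) = -1623874/2138323 + (1074565/392726)*(1/339529) = -1623874/2138323 + 1074565/133341866054 = -216528091629518701/285127979046187442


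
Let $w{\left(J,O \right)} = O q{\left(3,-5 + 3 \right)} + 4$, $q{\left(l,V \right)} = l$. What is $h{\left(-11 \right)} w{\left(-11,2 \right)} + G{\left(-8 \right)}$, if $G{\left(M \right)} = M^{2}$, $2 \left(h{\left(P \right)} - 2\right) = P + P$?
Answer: $-26$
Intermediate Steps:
$h{\left(P \right)} = 2 + P$ ($h{\left(P \right)} = 2 + \frac{P + P}{2} = 2 + \frac{2 P}{2} = 2 + P$)
$w{\left(J,O \right)} = 4 + 3 O$ ($w{\left(J,O \right)} = O 3 + 4 = 3 O + 4 = 4 + 3 O$)
$h{\left(-11 \right)} w{\left(-11,2 \right)} + G{\left(-8 \right)} = \left(2 - 11\right) \left(4 + 3 \cdot 2\right) + \left(-8\right)^{2} = - 9 \left(4 + 6\right) + 64 = \left(-9\right) 10 + 64 = -90 + 64 = -26$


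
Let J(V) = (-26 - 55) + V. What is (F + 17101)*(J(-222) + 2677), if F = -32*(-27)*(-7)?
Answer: 26239822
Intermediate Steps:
J(V) = -81 + V
F = -6048 (F = 864*(-7) = -6048)
(F + 17101)*(J(-222) + 2677) = (-6048 + 17101)*((-81 - 222) + 2677) = 11053*(-303 + 2677) = 11053*2374 = 26239822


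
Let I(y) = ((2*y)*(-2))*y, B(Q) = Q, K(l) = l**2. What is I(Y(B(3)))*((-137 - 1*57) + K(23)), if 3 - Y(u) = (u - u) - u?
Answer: -48240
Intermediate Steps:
Y(u) = 3 + u (Y(u) = 3 - ((u - u) - u) = 3 - (0 - u) = 3 - (-1)*u = 3 + u)
I(y) = -4*y**2 (I(y) = (-4*y)*y = -4*y**2)
I(Y(B(3)))*((-137 - 1*57) + K(23)) = (-4*(3 + 3)**2)*((-137 - 1*57) + 23**2) = (-4*6**2)*((-137 - 57) + 529) = (-4*36)*(-194 + 529) = -144*335 = -48240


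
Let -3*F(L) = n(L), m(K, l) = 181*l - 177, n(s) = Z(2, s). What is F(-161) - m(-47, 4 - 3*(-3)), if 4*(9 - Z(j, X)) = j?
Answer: -13073/6 ≈ -2178.8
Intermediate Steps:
Z(j, X) = 9 - j/4
n(s) = 17/2 (n(s) = 9 - ¼*2 = 9 - ½ = 17/2)
m(K, l) = -177 + 181*l
F(L) = -17/6 (F(L) = -⅓*17/2 = -17/6)
F(-161) - m(-47, 4 - 3*(-3)) = -17/6 - (-177 + 181*(4 - 3*(-3))) = -17/6 - (-177 + 181*(4 + 9)) = -17/6 - (-177 + 181*13) = -17/6 - (-177 + 2353) = -17/6 - 1*2176 = -17/6 - 2176 = -13073/6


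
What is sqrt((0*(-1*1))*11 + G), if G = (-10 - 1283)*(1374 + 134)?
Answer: 2*I*sqrt(487461) ≈ 1396.4*I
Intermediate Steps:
G = -1949844 (G = -1293*1508 = -1949844)
sqrt((0*(-1*1))*11 + G) = sqrt((0*(-1*1))*11 - 1949844) = sqrt((0*(-1))*11 - 1949844) = sqrt(0*11 - 1949844) = sqrt(0 - 1949844) = sqrt(-1949844) = 2*I*sqrt(487461)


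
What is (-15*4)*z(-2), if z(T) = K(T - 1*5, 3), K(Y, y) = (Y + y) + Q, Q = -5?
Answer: 540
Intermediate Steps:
K(Y, y) = -5 + Y + y (K(Y, y) = (Y + y) - 5 = -5 + Y + y)
z(T) = -7 + T (z(T) = -5 + (T - 1*5) + 3 = -5 + (T - 5) + 3 = -5 + (-5 + T) + 3 = -7 + T)
(-15*4)*z(-2) = (-15*4)*(-7 - 2) = -60*(-9) = 540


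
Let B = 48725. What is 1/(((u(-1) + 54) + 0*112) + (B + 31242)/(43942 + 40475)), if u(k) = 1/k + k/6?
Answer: 168834/9079997 ≈ 0.018594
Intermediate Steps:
u(k) = 1/k + k/6 (u(k) = 1/k + k*(⅙) = 1/k + k/6)
1/(((u(-1) + 54) + 0*112) + (B + 31242)/(43942 + 40475)) = 1/((((1/(-1) + (⅙)*(-1)) + 54) + 0*112) + (48725 + 31242)/(43942 + 40475)) = 1/((((-1 - ⅙) + 54) + 0) + 79967/84417) = 1/(((-7/6 + 54) + 0) + 79967*(1/84417)) = 1/((317/6 + 0) + 79967/84417) = 1/(317/6 + 79967/84417) = 1/(9079997/168834) = 168834/9079997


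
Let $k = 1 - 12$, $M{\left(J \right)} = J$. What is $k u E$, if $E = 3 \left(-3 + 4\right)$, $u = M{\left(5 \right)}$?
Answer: $-165$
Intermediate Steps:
$u = 5$
$k = -11$ ($k = 1 - 12 = -11$)
$E = 3$ ($E = 3 \cdot 1 = 3$)
$k u E = \left(-11\right) 5 \cdot 3 = \left(-55\right) 3 = -165$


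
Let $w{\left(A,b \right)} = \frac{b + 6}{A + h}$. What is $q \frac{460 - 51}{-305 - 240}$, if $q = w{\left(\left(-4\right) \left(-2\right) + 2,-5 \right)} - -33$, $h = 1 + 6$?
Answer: $- \frac{229858}{9265} \approx -24.809$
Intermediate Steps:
$h = 7$
$w{\left(A,b \right)} = \frac{6 + b}{7 + A}$ ($w{\left(A,b \right)} = \frac{b + 6}{A + 7} = \frac{6 + b}{7 + A}$)
$q = \frac{562}{17}$ ($q = \frac{6 - 5}{7 + \left(\left(-4\right) \left(-2\right) + 2\right)} - -33 = \frac{1}{7 + \left(8 + 2\right)} 1 + 33 = \frac{1}{7 + 10} \cdot 1 + 33 = \frac{1}{17} \cdot 1 + 33 = \frac{1}{17} + 33 = \frac{562}{17} \approx 33.059$)
$q \frac{460 - 51}{-305 - 240} = \frac{562 \frac{460 - 51}{-305 - 240}}{17} = \frac{562 \frac{409}{-545}}{17} = \frac{562 \cdot 409 \left(- \frac{1}{545}\right)}{17} = \frac{562}{17} \left(- \frac{409}{545}\right) = - \frac{229858}{9265}$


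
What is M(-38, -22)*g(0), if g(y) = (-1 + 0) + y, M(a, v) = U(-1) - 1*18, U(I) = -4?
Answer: 22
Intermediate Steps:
M(a, v) = -22 (M(a, v) = -4 - 1*18 = -4 - 18 = -22)
g(y) = -1 + y
M(-38, -22)*g(0) = -22*(-1 + 0) = -22*(-1) = 22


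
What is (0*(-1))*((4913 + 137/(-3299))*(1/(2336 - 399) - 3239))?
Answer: 0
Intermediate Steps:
(0*(-1))*((4913 + 137/(-3299))*(1/(2336 - 399) - 3239)) = 0*((4913 + 137*(-1/3299))*(1/1937 - 3239)) = 0*((4913 - 137/3299)*(1/1937 - 3239)) = 0*((16207850/3299)*(-6273942/1937)) = 0*(-101687110844700/6390163) = 0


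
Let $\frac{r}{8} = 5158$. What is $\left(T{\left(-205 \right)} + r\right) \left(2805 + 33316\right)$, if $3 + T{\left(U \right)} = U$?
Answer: $1482983776$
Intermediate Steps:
$r = 41264$ ($r = 8 \cdot 5158 = 41264$)
$T{\left(U \right)} = -3 + U$
$\left(T{\left(-205 \right)} + r\right) \left(2805 + 33316\right) = \left(\left(-3 - 205\right) + 41264\right) \left(2805 + 33316\right) = \left(-208 + 41264\right) 36121 = 41056 \cdot 36121 = 1482983776$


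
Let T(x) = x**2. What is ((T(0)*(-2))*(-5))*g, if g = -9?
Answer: 0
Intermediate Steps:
((T(0)*(-2))*(-5))*g = ((0**2*(-2))*(-5))*(-9) = ((0*(-2))*(-5))*(-9) = (0*(-5))*(-9) = 0*(-9) = 0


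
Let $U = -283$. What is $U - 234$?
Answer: $-517$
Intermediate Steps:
$U - 234 = -283 - 234 = -517$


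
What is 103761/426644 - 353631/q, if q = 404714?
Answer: -54440507505/86334399908 ≈ -0.63058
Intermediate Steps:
103761/426644 - 353631/q = 103761/426644 - 353631/404714 = -54440507505/86334399908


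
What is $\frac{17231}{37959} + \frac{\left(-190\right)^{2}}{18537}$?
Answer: $\frac{187747883}{78182887} \approx 2.4014$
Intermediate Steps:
$\frac{17231}{37959} + \frac{\left(-190\right)^{2}}{18537} = 17231 \cdot \frac{1}{37959} + 36100 \cdot \frac{1}{18537} = \frac{17231}{37959} + \frac{36100}{18537} = \frac{187747883}{78182887}$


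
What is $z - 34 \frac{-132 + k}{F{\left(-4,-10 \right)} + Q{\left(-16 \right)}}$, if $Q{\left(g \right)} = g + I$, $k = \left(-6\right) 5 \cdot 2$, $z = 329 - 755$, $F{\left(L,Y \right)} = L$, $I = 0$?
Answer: $- \frac{3762}{5} \approx -752.4$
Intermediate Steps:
$z = -426$
$k = -60$ ($k = \left(-30\right) 2 = -60$)
$Q{\left(g \right)} = g$ ($Q{\left(g \right)} = g + 0 = g$)
$z - 34 \frac{-132 + k}{F{\left(-4,-10 \right)} + Q{\left(-16 \right)}} = -426 - 34 \frac{-132 - 60}{-4 - 16} = -426 - 34 \left(- \frac{192}{-20}\right) = -426 - 34 \left(\left(-192\right) \left(- \frac{1}{20}\right)\right) = -426 - \frac{1632}{5} = - \frac{3762}{5}$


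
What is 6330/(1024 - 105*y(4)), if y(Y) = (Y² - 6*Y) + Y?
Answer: 3165/722 ≈ 4.3837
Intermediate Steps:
y(Y) = Y² - 5*Y
6330/(1024 - 105*y(4)) = 6330/(1024 - 420*(-5 + 4)) = 6330/(1024 - 420*(-1)) = 6330/(1024 - 105*(-4)) = 6330/(1024 + 420) = 6330/1444 = 6330*(1/1444) = 3165/722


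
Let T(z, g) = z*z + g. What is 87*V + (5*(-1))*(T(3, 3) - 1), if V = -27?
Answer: -2404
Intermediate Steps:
T(z, g) = g + z**2 (T(z, g) = z**2 + g = g + z**2)
87*V + (5*(-1))*(T(3, 3) - 1) = 87*(-27) + (5*(-1))*((3 + 3**2) - 1) = -2349 - 5*((3 + 9) - 1) = -2349 - 5*(12 - 1) = -2349 - 5*11 = -2349 - 55 = -2404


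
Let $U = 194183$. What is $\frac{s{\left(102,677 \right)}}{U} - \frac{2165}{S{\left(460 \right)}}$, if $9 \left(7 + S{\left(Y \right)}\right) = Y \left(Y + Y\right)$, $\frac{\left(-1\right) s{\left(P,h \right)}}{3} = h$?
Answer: $- \frac{422095182}{7469637461} \approx -0.056508$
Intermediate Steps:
$s{\left(P,h \right)} = - 3 h$
$S{\left(Y \right)} = -7 + \frac{2 Y^{2}}{9}$ ($S{\left(Y \right)} = -7 + \frac{Y \left(Y + Y\right)}{9} = -7 + \frac{Y 2 Y}{9} = -7 + \frac{2 Y^{2}}{9}$)
$\frac{s{\left(102,677 \right)}}{U} - \frac{2165}{S{\left(460 \right)}} = \frac{\left(-3\right) 677}{194183} - \frac{2165}{-7 + \frac{2 \cdot 460^{2}}{9}} = \left(-2031\right) \frac{1}{194183} - \frac{2165}{-7 + \frac{2}{9} \cdot 211600} = - \frac{2031}{194183} - \frac{2165}{-7 + \frac{423200}{9}} = - \frac{2031}{194183} - \frac{2165}{\frac{423137}{9}} = - \frac{2031}{194183} - \frac{19485}{423137} = - \frac{422095182}{7469637461}$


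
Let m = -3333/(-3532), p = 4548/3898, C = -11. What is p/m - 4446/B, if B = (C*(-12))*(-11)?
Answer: 204764741/47637458 ≈ 4.2984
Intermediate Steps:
B = -1452 (B = -11*(-12)*(-11) = 132*(-11) = -1452)
p = 2274/1949 (p = 4548*(1/3898) = 2274/1949 ≈ 1.1668)
m = 3333/3532 (m = -3333*(-1/3532) = 3333/3532 ≈ 0.94366)
p/m - 4446/B = 2274/(1949*(3333/3532)) - 4446/(-1452) = (2274/1949)*(3532/3333) - 4446*(-1/1452) = 2677256/2165339 + 741/242 = 204764741/47637458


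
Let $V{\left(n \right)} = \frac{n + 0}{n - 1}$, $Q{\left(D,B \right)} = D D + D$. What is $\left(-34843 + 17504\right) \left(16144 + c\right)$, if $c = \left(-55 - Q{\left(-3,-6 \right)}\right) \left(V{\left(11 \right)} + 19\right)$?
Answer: $- \frac{2586614681}{10} \approx -2.5866 \cdot 10^{8}$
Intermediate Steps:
$Q{\left(D,B \right)} = D + D^{2}$ ($Q{\left(D,B \right)} = D^{2} + D = D + D^{2}$)
$V{\left(n \right)} = \frac{n}{-1 + n}$
$c = - \frac{12261}{10}$ ($c = \left(-55 - - 3 \left(1 - 3\right)\right) \left(\frac{11}{-1 + 11} + 19\right) = \left(-55 - \left(-3\right) \left(-2\right)\right) \left(\frac{11}{10} + 19\right) = \left(-55 - 6\right) \left(11 \cdot \frac{1}{10} + 19\right) = \left(-55 - 6\right) \left(\frac{11}{10} + 19\right) = \left(-61\right) \frac{201}{10} = - \frac{12261}{10} \approx -1226.1$)
$\left(-34843 + 17504\right) \left(16144 + c\right) = \left(-34843 + 17504\right) \left(16144 - \frac{12261}{10}\right) = \left(-17339\right) \frac{149179}{10} = - \frac{2586614681}{10}$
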